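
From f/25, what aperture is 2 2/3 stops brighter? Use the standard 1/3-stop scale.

f/10

Aperture: f/25 → f/22 → f/20 → f/18 → f/16 → f/14 → f/13 → f/11 → f/10 — 2 2/3 stops larger aperture (brighter).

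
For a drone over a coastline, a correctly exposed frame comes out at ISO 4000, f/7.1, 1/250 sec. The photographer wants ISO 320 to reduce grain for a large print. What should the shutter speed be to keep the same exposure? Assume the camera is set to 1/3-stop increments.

ISO: 4000 → 3200 → 2500 → 2000 → 1600 → 1250 → 1000 → 800 → 640 → 500 → 400 → 320 — 3 2/3 stops dropped (darker).
Need 3 2/3 stops brighter from the shutter speed: 1/250 → 1/200 → 1/160 → 1/125 → 1/100 → 1/80 → 1/60 → 1/50 → 1/40 → 1/30 → 1/25 → 1/20.

1/20s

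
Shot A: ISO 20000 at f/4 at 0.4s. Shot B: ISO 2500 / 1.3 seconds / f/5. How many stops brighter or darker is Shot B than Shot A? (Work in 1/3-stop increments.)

Aperture: f/4 → f/4.5 → f/5 — 2/3 stop smaller aperture (darker).
Shutter speed: 0.4 → 0.5 → 0.6 → 0.8 → 1 → 1.3 — 1 2/3 stops longer (brighter).
ISO: 20000 → 16000 → 12800 → 10000 → 8000 → 6400 → 5000 → 4000 → 3200 → 2500 — 3 stops lower (darker).
Net: −2/3 +1 2/3 −3 = −2 stops.

2 stops darker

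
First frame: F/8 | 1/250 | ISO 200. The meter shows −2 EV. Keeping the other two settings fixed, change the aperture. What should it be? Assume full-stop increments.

Underexposed by 2 stops → need 2 stops brighter.
Aperture: f/8 → f/5.6 → f/4.

f/4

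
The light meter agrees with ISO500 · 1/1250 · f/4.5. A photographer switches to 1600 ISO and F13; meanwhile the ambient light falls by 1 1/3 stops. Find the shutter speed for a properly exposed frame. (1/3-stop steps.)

Scene light: 1 1/3 stops darker.
ISO: 500 → 640 → 800 → 1000 → 1250 → 1600 — 1 2/3 stops raised (brighter).
Aperture: f/4.5 → f/5 → f/5.6 → f/6.3 → f/7.1 → f/8 → f/9 → f/10 → f/11 → f/13 — 3 stops stopped down (darker).
Net so far: 2 2/3 stops darker. Shutter speed: 1/1250 → 1/1000 → 1/800 → 1/640 → 1/500 → 1/400 → 1/320 → 1/250 → 1/200.

1/200s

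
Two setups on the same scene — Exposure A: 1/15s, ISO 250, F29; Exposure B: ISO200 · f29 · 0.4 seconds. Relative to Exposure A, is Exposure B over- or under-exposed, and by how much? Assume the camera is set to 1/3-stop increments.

2 1/3 stops brighter

Aperture: unchanged.
Shutter speed: 1/15 → 1/13 → 1/10 → 1/8 → 1/6 → 1/5 → 1/4 → 0.3 → 0.4 — 2 2/3 stops slower (brighter).
ISO: 250 → 200 — 1/3 stop lower (darker).
Net: +2 2/3 −1/3 = +2 1/3 stops.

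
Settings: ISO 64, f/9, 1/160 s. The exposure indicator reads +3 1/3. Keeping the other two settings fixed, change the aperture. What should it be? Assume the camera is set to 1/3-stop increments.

Overexposed by 3 1/3 stops → need 3 1/3 stops darker.
Aperture: f/9 → f/10 → f/11 → f/13 → f/14 → f/16 → f/18 → f/20 → f/22 → f/25 → f/29.

f/29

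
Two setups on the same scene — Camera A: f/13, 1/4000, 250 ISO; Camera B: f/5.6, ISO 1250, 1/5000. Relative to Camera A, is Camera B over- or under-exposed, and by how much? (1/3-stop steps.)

Aperture: f/13 → f/11 → f/10 → f/9 → f/8 → f/7.1 → f/6.3 → f/5.6 — 2 1/3 stops larger aperture (brighter).
Shutter speed: 1/4000 → 1/5000 — 1/3 stop faster (darker).
ISO: 250 → 320 → 400 → 500 → 640 → 800 → 1000 → 1250 — 2 1/3 stops higher (brighter).
Net: +2 1/3 −1/3 +2 1/3 = +4 1/3 stops.

4 1/3 stops brighter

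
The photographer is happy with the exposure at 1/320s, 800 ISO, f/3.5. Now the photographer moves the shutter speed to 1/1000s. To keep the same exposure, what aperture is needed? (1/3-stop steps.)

f/2

Shutter speed: 1/320 → 1/400 → 1/500 → 1/640 → 1/800 → 1/1000 — 1 2/3 stops shorter (darker).
Need 1 2/3 stops brighter from the aperture: f/3.5 → f/3.2 → f/2.8 → f/2.5 → f/2.2 → f/2.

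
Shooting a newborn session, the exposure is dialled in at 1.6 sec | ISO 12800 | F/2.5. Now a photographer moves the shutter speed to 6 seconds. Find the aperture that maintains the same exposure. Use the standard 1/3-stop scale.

f/5

Shutter speed: 1.6 → 2 → 2.5 → 3.2 → 4 → 5 → 6 — 2 stops longer (brighter).
Need 2 stops darker from the aperture: f/2.5 → f/2.8 → f/3.2 → f/3.5 → f/4 → f/4.5 → f/5.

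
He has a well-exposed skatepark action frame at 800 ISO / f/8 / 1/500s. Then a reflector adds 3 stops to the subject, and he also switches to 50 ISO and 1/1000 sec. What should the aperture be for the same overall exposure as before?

f/4

Scene light: 3 stops brighter.
ISO: 800 → 400 → 200 → 100 → 50 — 4 stops lower (darker).
Shutter speed: 1/500 → 1/1000 — 1 stop shorter (darker).
Net so far: 2 stops darker. Aperture: f/8 → f/5.6 → f/4.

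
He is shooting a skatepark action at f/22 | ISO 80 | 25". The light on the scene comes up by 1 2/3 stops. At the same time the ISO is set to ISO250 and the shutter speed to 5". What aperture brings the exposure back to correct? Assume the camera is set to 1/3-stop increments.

f/32

Scene light: 1 2/3 stops brighter.
ISO: 80 → 100 → 125 → 160 → 200 → 250 — 1 2/3 stops raised (brighter).
Shutter speed: 25 → 20 → 15 → 13 → 10 → 8 → 6 → 5 — 2 1/3 stops shorter (darker).
Net so far: 1 stop brighter. Aperture: f/22 → f/25 → f/29 → f/32.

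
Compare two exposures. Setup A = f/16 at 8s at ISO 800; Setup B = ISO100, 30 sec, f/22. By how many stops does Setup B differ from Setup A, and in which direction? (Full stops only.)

2 stops darker

Aperture: f/16 → f/22 — 1 stop smaller aperture (darker).
Shutter speed: 8 → 15 → 30 — 2 stops slower (brighter).
ISO: 800 → 400 → 200 → 100 — 3 stops dropped (darker).
Net: −1 +2 −3 = −2 stops.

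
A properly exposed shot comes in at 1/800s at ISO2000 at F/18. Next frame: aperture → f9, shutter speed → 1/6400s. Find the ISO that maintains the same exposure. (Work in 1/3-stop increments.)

Aperture: f/18 → f/16 → f/14 → f/13 → f/11 → f/10 → f/9 — 2 stops wider (brighter).
Shutter speed: 1/800 → 1/1000 → 1/1250 → 1/1600 → 1/2000 → 1/2500 → 1/3200 → 1/4000 → 1/5000 → 1/6400 — 3 stops shorter (darker).
Net change so far: 1 stop darker. Offset with the ISO: 2000 → 2500 → 3200 → 4000.

ISO 4000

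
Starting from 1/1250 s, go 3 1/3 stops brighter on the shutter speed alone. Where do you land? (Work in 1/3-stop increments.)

1/125s

Shutter speed: 1/1250 → 1/1000 → 1/800 → 1/640 → 1/500 → 1/400 → 1/320 → 1/250 → 1/200 → 1/160 → 1/125 — 3 1/3 stops slower (brighter).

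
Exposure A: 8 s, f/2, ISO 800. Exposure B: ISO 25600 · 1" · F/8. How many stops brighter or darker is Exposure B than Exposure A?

2 stops darker

Aperture: f/2 → f/2.8 → f/4 → f/5.6 → f/8 — 4 stops narrower (darker).
Shutter speed: 8 → 4 → 2 → 1 — 3 stops shorter (darker).
ISO: 800 → 1600 → 3200 → 6400 → 12800 → 25600 — 5 stops higher (brighter).
Net: −4 −3 +5 = −2 stops.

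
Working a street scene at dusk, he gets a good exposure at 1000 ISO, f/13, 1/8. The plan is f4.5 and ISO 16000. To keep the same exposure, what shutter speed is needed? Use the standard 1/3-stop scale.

Aperture: f/13 → f/11 → f/10 → f/9 → f/8 → f/7.1 → f/6.3 → f/5.6 → f/5 → f/4.5 — 3 stops wider (brighter).
ISO: 1000 → 1250 → 1600 → 2000 → 2500 → 3200 → 4000 → 5000 → 6400 → 8000 → 10000 → 12800 → 16000 — 4 stops higher (brighter).
Net change so far: 7 stops brighter. Offset with the shutter speed: 1/8 → 1/10 → 1/13 → 1/15 → 1/20 → 1/25 → 1/30 → 1/40 → 1/50 → 1/60 → 1/80 → 1/100 → 1/125 → 1/160 → 1/200 → 1/250 → 1/320 → 1/400 → 1/500 → 1/640 → 1/800 → 1/1000.

1/1000s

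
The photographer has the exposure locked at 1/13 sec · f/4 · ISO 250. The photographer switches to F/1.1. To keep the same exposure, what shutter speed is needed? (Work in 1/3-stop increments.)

1/160s

Aperture: f/4 → f/3.5 → f/3.2 → f/2.8 → f/2.5 → f/2.2 → f/2 → f/1.8 → f/1.6 → f/1.4 → f/1.2 → f/1.1 — 3 2/3 stops larger aperture (brighter).
Need 3 2/3 stops darker from the shutter speed: 1/13 → 1/15 → 1/20 → 1/25 → 1/30 → 1/40 → 1/50 → 1/60 → 1/80 → 1/100 → 1/125 → 1/160.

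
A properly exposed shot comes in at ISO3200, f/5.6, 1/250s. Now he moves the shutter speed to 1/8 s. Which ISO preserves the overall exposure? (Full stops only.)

ISO 100

Shutter speed: 1/250 → 1/125 → 1/60 → 1/30 → 1/15 → 1/8 — 5 stops longer (brighter).
Need 5 stops darker from the ISO: 3200 → 1600 → 800 → 400 → 200 → 100.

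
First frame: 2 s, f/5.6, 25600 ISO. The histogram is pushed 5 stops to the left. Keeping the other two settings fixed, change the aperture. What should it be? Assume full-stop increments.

Underexposed by 5 stops → need 5 stops brighter.
Aperture: f/5.6 → f/4 → f/2.8 → f/2 → f/1.4 → f/1.0.

f/1.0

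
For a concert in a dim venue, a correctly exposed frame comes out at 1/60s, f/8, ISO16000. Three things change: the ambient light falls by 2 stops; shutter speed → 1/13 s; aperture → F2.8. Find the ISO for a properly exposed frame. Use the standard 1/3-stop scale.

ISO 1600

Scene light: 2 stops darker.
Shutter speed: 1/60 → 1/50 → 1/40 → 1/30 → 1/25 → 1/20 → 1/15 → 1/13 — 2 1/3 stops longer (brighter).
Aperture: f/8 → f/7.1 → f/6.3 → f/5.6 → f/5 → f/4.5 → f/4 → f/3.5 → f/3.2 → f/2.8 — 3 stops larger aperture (brighter).
Net so far: 3 1/3 stops brighter. ISO: 16000 → 12800 → 10000 → 8000 → 6400 → 5000 → 4000 → 3200 → 2500 → 2000 → 1600.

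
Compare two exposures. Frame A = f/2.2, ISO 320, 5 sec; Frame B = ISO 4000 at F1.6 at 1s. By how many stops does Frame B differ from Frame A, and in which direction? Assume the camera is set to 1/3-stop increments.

Aperture: f/2.2 → f/2 → f/1.8 → f/1.6 — 1 stop larger aperture (brighter).
Shutter speed: 5 → 4 → 3.2 → 2.5 → 2 → 1.6 → 1.3 → 1 — 2 1/3 stops faster (darker).
ISO: 320 → 400 → 500 → 640 → 800 → 1000 → 1250 → 1600 → 2000 → 2500 → 3200 → 4000 — 3 2/3 stops higher (brighter).
Net: +1 −2 1/3 +3 2/3 = +2 1/3 stops.

2 1/3 stops brighter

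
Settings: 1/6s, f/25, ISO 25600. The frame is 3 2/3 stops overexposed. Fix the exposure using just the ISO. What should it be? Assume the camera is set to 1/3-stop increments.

Overexposed by 3 2/3 stops → need 3 2/3 stops darker.
ISO: 25600 → 20000 → 16000 → 12800 → 10000 → 8000 → 6400 → 5000 → 4000 → 3200 → 2500 → 2000.

ISO 2000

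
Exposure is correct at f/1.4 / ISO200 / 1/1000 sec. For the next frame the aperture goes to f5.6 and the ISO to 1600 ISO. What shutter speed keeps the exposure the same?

1/500s

Aperture: f/1.4 → f/2 → f/2.8 → f/4 → f/5.6 — 4 stops stopped down (darker).
ISO: 200 → 400 → 800 → 1600 — 3 stops higher (brighter).
Net change so far: 1 stop darker. Offset with the shutter speed: 1/1000 → 1/500.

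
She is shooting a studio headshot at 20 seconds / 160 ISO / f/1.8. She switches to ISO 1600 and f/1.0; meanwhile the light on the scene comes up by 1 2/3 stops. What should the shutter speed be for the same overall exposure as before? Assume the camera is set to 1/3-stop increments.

Scene light: 1 2/3 stops brighter.
ISO: 160 → 200 → 250 → 320 → 400 → 500 → 640 → 800 → 1000 → 1250 → 1600 — 3 1/3 stops raised (brighter).
Aperture: f/1.8 → f/1.6 → f/1.4 → f/1.2 → f/1.1 → f/1.0 — 1 2/3 stops wider (brighter).
Net so far: 6 2/3 stops brighter. Shutter speed: 20 → 15 → 13 → 10 → 8 → 6 → 5 → 4 → 3.2 → 2.5 → 2 → 1.6 → 1.3 → 1 → 0.8 → 0.6 → 0.5 → 0.4 → 0.3 → 1/4 → 1/5.

1/5s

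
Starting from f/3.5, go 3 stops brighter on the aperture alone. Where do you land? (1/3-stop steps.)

Aperture: f/3.5 → f/3.2 → f/2.8 → f/2.5 → f/2.2 → f/2 → f/1.8 → f/1.6 → f/1.4 → f/1.2 — 3 stops larger aperture (brighter).

f/1.2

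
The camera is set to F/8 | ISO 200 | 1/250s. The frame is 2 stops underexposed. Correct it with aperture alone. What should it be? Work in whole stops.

f/4

Underexposed by 2 stops → need 2 stops brighter.
Aperture: f/8 → f/5.6 → f/4.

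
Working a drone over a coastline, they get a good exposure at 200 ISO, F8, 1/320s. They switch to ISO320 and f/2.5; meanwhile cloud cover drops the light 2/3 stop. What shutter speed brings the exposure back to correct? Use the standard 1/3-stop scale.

Scene light: 2/3 stop darker.
ISO: 200 → 250 → 320 — 2/3 stop raised (brighter).
Aperture: f/8 → f/7.1 → f/6.3 → f/5.6 → f/5 → f/4.5 → f/4 → f/3.5 → f/3.2 → f/2.8 → f/2.5 — 3 1/3 stops opened up (brighter).
Net so far: 3 1/3 stops brighter. Shutter speed: 1/320 → 1/400 → 1/500 → 1/640 → 1/800 → 1/1000 → 1/1250 → 1/1600 → 1/2000 → 1/2500 → 1/3200.

1/3200s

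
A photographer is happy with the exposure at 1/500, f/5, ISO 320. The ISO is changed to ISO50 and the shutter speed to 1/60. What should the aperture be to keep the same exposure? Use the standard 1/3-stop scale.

f/5.6

ISO: 320 → 250 → 200 → 160 → 125 → 100 → 80 → 64 → 50 — 2 2/3 stops dropped (darker).
Shutter speed: 1/500 → 1/400 → 1/320 → 1/250 → 1/200 → 1/160 → 1/125 → 1/100 → 1/80 → 1/60 — 3 stops slower (brighter).
Net change so far: 1/3 stop brighter. Offset with the aperture: f/5 → f/5.6.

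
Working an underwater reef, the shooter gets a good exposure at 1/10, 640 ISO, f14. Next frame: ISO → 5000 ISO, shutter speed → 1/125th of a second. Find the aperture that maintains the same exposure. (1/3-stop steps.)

f/11

ISO: 640 → 800 → 1000 → 1250 → 1600 → 2000 → 2500 → 3200 → 4000 → 5000 — 3 stops raised (brighter).
Shutter speed: 1/10 → 1/13 → 1/15 → 1/20 → 1/25 → 1/30 → 1/40 → 1/50 → 1/60 → 1/80 → 1/100 → 1/125 — 3 2/3 stops shorter (darker).
Net change so far: 2/3 stop darker. Offset with the aperture: f/14 → f/13 → f/11.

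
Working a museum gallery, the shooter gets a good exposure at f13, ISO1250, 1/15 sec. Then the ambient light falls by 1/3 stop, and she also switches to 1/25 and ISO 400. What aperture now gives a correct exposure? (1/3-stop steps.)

f/5

Scene light: 1/3 stop darker.
Shutter speed: 1/15 → 1/20 → 1/25 — 2/3 stop faster (darker).
ISO: 1250 → 1000 → 800 → 640 → 500 → 400 — 1 2/3 stops lower (darker).
Net so far: 2 2/3 stops darker. Aperture: f/13 → f/11 → f/10 → f/9 → f/8 → f/7.1 → f/6.3 → f/5.6 → f/5.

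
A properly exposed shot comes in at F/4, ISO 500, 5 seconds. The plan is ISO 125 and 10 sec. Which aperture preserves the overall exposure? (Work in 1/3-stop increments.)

f/2.8

ISO: 500 → 400 → 320 → 250 → 200 → 160 → 125 — 2 stops dropped (darker).
Shutter speed: 5 → 6 → 8 → 10 — 1 stop longer (brighter).
Net change so far: 1 stop darker. Offset with the aperture: f/4 → f/3.5 → f/3.2 → f/2.8.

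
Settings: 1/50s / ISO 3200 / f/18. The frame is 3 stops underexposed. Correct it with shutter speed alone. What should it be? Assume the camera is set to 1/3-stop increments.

Underexposed by 3 stops → need 3 stops brighter.
Shutter speed: 1/50 → 1/40 → 1/30 → 1/25 → 1/20 → 1/15 → 1/13 → 1/10 → 1/8 → 1/6.

1/6s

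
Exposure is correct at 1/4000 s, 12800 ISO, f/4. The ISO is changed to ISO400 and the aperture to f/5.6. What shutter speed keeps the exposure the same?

1/60s

ISO: 12800 → 6400 → 3200 → 1600 → 800 → 400 — 5 stops lower (darker).
Aperture: f/4 → f/5.6 — 1 stop stopped down (darker).
Net change so far: 6 stops darker. Offset with the shutter speed: 1/4000 → 1/2000 → 1/1000 → 1/500 → 1/250 → 1/125 → 1/60.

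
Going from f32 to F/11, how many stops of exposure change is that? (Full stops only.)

f/32 → f/22 → f/16 → f/11 — count the steps: 3 stops.

3 stops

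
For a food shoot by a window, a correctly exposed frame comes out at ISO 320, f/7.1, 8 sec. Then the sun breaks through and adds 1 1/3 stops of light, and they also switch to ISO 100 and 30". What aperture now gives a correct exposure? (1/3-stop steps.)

f/13

Scene light: 1 1/3 stops brighter.
ISO: 320 → 250 → 200 → 160 → 125 → 100 — 1 2/3 stops lower (darker).
Shutter speed: 8 → 10 → 13 → 15 → 20 → 25 → 30 — 2 stops longer (brighter).
Net so far: 1 2/3 stops brighter. Aperture: f/7.1 → f/8 → f/9 → f/10 → f/11 → f/13.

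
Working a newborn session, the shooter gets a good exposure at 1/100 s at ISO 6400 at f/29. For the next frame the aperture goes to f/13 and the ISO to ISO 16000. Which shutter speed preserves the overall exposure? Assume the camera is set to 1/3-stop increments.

1/1250s

Aperture: f/29 → f/25 → f/22 → f/20 → f/18 → f/16 → f/14 → f/13 — 2 1/3 stops wider (brighter).
ISO: 6400 → 8000 → 10000 → 12800 → 16000 — 1 1/3 stops higher (brighter).
Net change so far: 3 2/3 stops brighter. Offset with the shutter speed: 1/100 → 1/125 → 1/160 → 1/200 → 1/250 → 1/320 → 1/400 → 1/500 → 1/640 → 1/800 → 1/1000 → 1/1250.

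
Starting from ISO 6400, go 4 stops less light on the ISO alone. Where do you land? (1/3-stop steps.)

ISO 400

ISO: 6400 → 5000 → 4000 → 3200 → 2500 → 2000 → 1600 → 1250 → 1000 → 800 → 640 → 500 → 400 — 4 stops lower (darker).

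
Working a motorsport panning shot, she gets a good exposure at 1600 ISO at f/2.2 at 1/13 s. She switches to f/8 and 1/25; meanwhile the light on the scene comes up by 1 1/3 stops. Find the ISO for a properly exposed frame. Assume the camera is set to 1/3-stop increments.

ISO 16000

Scene light: 1 1/3 stops brighter.
Aperture: f/2.2 → f/2.5 → f/2.8 → f/3.2 → f/3.5 → f/4 → f/4.5 → f/5 → f/5.6 → f/6.3 → f/7.1 → f/8 — 3 2/3 stops stopped down (darker).
Shutter speed: 1/13 → 1/15 → 1/20 → 1/25 — 1 stop shorter (darker).
Net so far: 3 1/3 stops darker. ISO: 1600 → 2000 → 2500 → 3200 → 4000 → 5000 → 6400 → 8000 → 10000 → 12800 → 16000.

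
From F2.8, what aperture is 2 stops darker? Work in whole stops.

f/5.6

Aperture: f/2.8 → f/4 → f/5.6 — 2 stops stopped down (darker).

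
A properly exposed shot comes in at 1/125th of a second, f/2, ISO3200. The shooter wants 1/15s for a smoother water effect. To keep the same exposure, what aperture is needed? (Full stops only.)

f/5.6

Shutter speed: 1/125 → 1/60 → 1/30 → 1/15 — 3 stops slower (brighter).
Need 3 stops darker from the aperture: f/2 → f/2.8 → f/4 → f/5.6.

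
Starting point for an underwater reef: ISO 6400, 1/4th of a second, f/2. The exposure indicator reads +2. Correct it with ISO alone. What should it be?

ISO 1600

Overexposed by 2 stops → need 2 stops darker.
ISO: 6400 → 3200 → 1600.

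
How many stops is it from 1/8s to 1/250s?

1/8 → 1/15 → 1/30 → 1/60 → 1/125 → 1/250 — count the steps: 5 stops.

5 stops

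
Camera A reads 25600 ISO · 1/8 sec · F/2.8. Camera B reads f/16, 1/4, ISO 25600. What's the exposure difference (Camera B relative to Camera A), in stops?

Aperture: f/2.8 → f/4 → f/5.6 → f/8 → f/11 → f/16 — 5 stops smaller aperture (darker).
Shutter speed: 1/8 → 1/4 — 1 stop slower (brighter).
ISO: unchanged.
Net: −5 +1 = −4 stops.

4 stops darker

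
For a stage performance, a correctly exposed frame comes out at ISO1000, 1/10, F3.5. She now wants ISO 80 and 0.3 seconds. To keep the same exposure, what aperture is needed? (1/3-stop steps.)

f/1.8

ISO: 1000 → 800 → 640 → 500 → 400 → 320 → 250 → 200 → 160 → 125 → 100 → 80 — 3 2/3 stops lower (darker).
Shutter speed: 1/10 → 1/8 → 1/6 → 1/5 → 1/4 → 0.3 — 1 2/3 stops longer (brighter).
Net change so far: 2 stops darker. Offset with the aperture: f/3.5 → f/3.2 → f/2.8 → f/2.5 → f/2.2 → f/2 → f/1.8.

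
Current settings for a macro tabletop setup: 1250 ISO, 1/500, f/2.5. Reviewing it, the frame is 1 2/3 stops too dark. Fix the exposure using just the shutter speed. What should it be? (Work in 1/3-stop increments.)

Underexposed by 1 2/3 stops → need 1 2/3 stops brighter.
Shutter speed: 1/500 → 1/400 → 1/320 → 1/250 → 1/200 → 1/160.

1/160s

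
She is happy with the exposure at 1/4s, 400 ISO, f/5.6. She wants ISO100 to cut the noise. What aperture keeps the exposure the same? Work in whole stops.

f/2.8

ISO: 400 → 200 → 100 — 2 stops lower (darker).
Need 2 stops brighter from the aperture: f/5.6 → f/4 → f/2.8.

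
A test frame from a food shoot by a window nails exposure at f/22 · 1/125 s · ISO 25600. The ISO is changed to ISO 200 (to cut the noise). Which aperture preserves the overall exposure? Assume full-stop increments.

ISO: 25600 → 12800 → 6400 → 3200 → 1600 → 800 → 400 → 200 — 7 stops lower (darker).
Need 7 stops brighter from the aperture: f/22 → f/16 → f/11 → f/8 → f/5.6 → f/4 → f/2.8 → f/2.

f/2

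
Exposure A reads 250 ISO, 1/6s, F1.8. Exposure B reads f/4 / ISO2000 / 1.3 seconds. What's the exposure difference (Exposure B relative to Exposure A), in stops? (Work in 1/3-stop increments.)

Aperture: f/1.8 → f/2 → f/2.2 → f/2.5 → f/2.8 → f/3.2 → f/3.5 → f/4 — 2 1/3 stops narrower (darker).
Shutter speed: 1/6 → 1/5 → 1/4 → 0.3 → 0.4 → 0.5 → 0.6 → 0.8 → 1 → 1.3 — 3 stops longer (brighter).
ISO: 250 → 320 → 400 → 500 → 640 → 800 → 1000 → 1250 → 1600 → 2000 — 3 stops higher (brighter).
Net: −2 1/3 +3 +3 = +3 2/3 stops.

3 2/3 stops brighter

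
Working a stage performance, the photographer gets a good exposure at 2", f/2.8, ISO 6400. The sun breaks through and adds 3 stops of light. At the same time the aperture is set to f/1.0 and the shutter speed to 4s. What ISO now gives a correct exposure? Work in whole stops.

Scene light: 3 stops brighter.
Aperture: f/2.8 → f/2 → f/1.4 → f/1.0 — 3 stops larger aperture (brighter).
Shutter speed: 2 → 4 — 1 stop slower (brighter).
Net so far: 7 stops brighter. ISO: 6400 → 3200 → 1600 → 800 → 400 → 200 → 100 → 50.

ISO 50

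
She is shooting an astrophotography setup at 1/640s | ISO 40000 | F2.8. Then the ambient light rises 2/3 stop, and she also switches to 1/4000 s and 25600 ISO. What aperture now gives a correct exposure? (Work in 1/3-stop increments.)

Scene light: 2/3 stop brighter.
Shutter speed: 1/640 → 1/800 → 1/1000 → 1/1250 → 1/1600 → 1/2000 → 1/2500 → 1/3200 → 1/4000 — 2 2/3 stops faster (darker).
ISO: 40000 → 32000 → 25600 — 2/3 stop lower (darker).
Net so far: 2 2/3 stops darker. Aperture: f/2.8 → f/2.5 → f/2.2 → f/2 → f/1.8 → f/1.6 → f/1.4 → f/1.2 → f/1.1.

f/1.1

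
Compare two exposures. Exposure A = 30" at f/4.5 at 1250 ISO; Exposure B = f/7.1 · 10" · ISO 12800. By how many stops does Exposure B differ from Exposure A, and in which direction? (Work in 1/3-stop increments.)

1/3 stop brighter

Aperture: f/4.5 → f/5 → f/5.6 → f/6.3 → f/7.1 — 1 1/3 stops narrower (darker).
Shutter speed: 30 → 25 → 20 → 15 → 13 → 10 — 1 2/3 stops shorter (darker).
ISO: 1250 → 1600 → 2000 → 2500 → 3200 → 4000 → 5000 → 6400 → 8000 → 10000 → 12800 — 3 1/3 stops higher (brighter).
Net: −1 1/3 −1 2/3 +3 1/3 = +1/3 stops.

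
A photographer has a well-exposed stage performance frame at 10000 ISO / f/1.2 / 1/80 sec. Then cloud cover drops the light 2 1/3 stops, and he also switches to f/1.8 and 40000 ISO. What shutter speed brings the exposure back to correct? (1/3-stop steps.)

1/30s

Scene light: 2 1/3 stops darker.
Aperture: f/1.2 → f/1.4 → f/1.6 → f/1.8 — 1 stop narrower (darker).
ISO: 10000 → 12800 → 16000 → 20000 → 25600 → 32000 → 40000 — 2 stops higher (brighter).
Net so far: 1 1/3 stops darker. Shutter speed: 1/80 → 1/60 → 1/50 → 1/40 → 1/30.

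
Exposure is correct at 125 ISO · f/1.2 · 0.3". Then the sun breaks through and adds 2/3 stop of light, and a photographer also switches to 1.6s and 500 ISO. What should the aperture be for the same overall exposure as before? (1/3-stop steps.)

f/7.1

Scene light: 2/3 stop brighter.
Shutter speed: 0.3 → 0.4 → 0.5 → 0.6 → 0.8 → 1 → 1.3 → 1.6 — 2 1/3 stops slower (brighter).
ISO: 125 → 160 → 200 → 250 → 320 → 400 → 500 — 2 stops raised (brighter).
Net so far: 5 stops brighter. Aperture: f/1.2 → f/1.4 → f/1.6 → f/1.8 → f/2 → f/2.2 → f/2.5 → f/2.8 → f/3.2 → f/3.5 → f/4 → f/4.5 → f/5 → f/5.6 → f/6.3 → f/7.1.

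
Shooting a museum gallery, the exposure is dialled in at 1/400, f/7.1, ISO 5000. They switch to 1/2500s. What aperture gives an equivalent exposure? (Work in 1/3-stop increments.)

Shutter speed: 1/400 → 1/500 → 1/640 → 1/800 → 1/1000 → 1/1250 → 1/1600 → 1/2000 → 1/2500 — 2 2/3 stops faster (darker).
Need 2 2/3 stops brighter from the aperture: f/7.1 → f/6.3 → f/5.6 → f/5 → f/4.5 → f/4 → f/3.5 → f/3.2 → f/2.8.

f/2.8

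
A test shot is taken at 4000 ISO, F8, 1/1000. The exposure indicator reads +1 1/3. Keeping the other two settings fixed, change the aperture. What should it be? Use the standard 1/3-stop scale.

Overexposed by 1 1/3 stops → need 1 1/3 stops darker.
Aperture: f/8 → f/9 → f/10 → f/11 → f/13.

f/13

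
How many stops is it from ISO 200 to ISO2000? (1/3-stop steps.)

3 1/3 stops

200 → 250 → 320 → 400 → 500 → 640 → 800 → 1000 → 1250 → 1600 → 2000 — count the steps: 10 third-stops = 3 1/3 stops.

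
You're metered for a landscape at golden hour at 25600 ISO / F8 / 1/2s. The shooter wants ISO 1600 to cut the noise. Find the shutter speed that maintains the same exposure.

8 s

ISO: 25600 → 12800 → 6400 → 3200 → 1600 — 4 stops lower (darker).
Need 4 stops brighter from the shutter speed: 1/2 → 1 → 2 → 4 → 8.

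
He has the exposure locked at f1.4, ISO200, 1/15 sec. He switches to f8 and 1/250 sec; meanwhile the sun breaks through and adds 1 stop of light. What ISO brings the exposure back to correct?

ISO 51200

Scene light: 1 stop brighter.
Aperture: f/1.4 → f/2 → f/2.8 → f/4 → f/5.6 → f/8 — 5 stops narrower (darker).
Shutter speed: 1/15 → 1/30 → 1/60 → 1/125 → 1/250 — 4 stops shorter (darker).
Net so far: 8 stops darker. ISO: 200 → 400 → 800 → 1600 → 3200 → 6400 → 12800 → 25600 → 51200.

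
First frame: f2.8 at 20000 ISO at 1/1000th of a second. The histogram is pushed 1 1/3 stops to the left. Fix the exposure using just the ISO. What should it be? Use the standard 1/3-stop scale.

ISO 51200

Underexposed by 1 1/3 stops → need 1 1/3 stops brighter.
ISO: 20000 → 25600 → 32000 → 40000 → 51200.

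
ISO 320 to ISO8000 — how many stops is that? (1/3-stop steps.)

320 → 400 → 500 → 640 → 800 → 1000 → 1250 → 1600 → 2000 → 2500 → 3200 → 4000 → 5000 → 6400 → 8000 — count the steps: 14 third-stops = 4 2/3 stops.

4 2/3 stops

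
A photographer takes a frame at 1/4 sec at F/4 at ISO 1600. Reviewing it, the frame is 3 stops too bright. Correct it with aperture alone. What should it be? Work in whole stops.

f/11

Overexposed by 3 stops → need 3 stops darker.
Aperture: f/4 → f/5.6 → f/8 → f/11.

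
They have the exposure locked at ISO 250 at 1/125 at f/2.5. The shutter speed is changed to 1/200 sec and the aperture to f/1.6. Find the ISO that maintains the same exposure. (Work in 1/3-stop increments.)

Shutter speed: 1/125 → 1/160 → 1/200 — 2/3 stop shorter (darker).
Aperture: f/2.5 → f/2.2 → f/2 → f/1.8 → f/1.6 — 1 1/3 stops opened up (brighter).
Net change so far: 2/3 stop brighter. Offset with the ISO: 250 → 200 → 160.

ISO 160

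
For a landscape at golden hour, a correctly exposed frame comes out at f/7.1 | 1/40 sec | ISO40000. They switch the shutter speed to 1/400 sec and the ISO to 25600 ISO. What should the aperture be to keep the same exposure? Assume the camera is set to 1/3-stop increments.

f/1.8

Shutter speed: 1/40 → 1/50 → 1/60 → 1/80 → 1/100 → 1/125 → 1/160 → 1/200 → 1/250 → 1/320 → 1/400 — 3 1/3 stops faster (darker).
ISO: 40000 → 32000 → 25600 — 2/3 stop lower (darker).
Net change so far: 4 stops darker. Offset with the aperture: f/7.1 → f/6.3 → f/5.6 → f/5 → f/4.5 → f/4 → f/3.5 → f/3.2 → f/2.8 → f/2.5 → f/2.2 → f/2 → f/1.8.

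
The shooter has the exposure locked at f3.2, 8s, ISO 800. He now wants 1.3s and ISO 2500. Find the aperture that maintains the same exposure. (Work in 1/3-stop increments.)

Shutter speed: 8 → 6 → 5 → 4 → 3.2 → 2.5 → 2 → 1.6 → 1.3 — 2 2/3 stops faster (darker).
ISO: 800 → 1000 → 1250 → 1600 → 2000 → 2500 — 1 2/3 stops higher (brighter).
Net change so far: 1 stop darker. Offset with the aperture: f/3.2 → f/2.8 → f/2.5 → f/2.2.

f/2.2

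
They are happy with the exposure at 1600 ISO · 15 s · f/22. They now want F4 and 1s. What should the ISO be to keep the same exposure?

ISO 800

Aperture: f/22 → f/16 → f/11 → f/8 → f/5.6 → f/4 — 5 stops opened up (brighter).
Shutter speed: 15 → 8 → 4 → 2 → 1 — 4 stops faster (darker).
Net change so far: 1 stop brighter. Offset with the ISO: 1600 → 800.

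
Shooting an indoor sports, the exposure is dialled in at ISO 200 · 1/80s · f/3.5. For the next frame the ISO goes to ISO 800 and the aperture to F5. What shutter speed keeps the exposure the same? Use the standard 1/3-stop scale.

1/160s

ISO: 200 → 250 → 320 → 400 → 500 → 640 → 800 — 2 stops higher (brighter).
Aperture: f/3.5 → f/4 → f/4.5 → f/5 — 1 stop stopped down (darker).
Net change so far: 1 stop brighter. Offset with the shutter speed: 1/80 → 1/100 → 1/125 → 1/160.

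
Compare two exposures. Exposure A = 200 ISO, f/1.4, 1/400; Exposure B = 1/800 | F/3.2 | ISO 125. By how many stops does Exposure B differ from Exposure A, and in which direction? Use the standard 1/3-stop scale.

Aperture: f/1.4 → f/1.6 → f/1.8 → f/2 → f/2.2 → f/2.5 → f/2.8 → f/3.2 — 2 1/3 stops stopped down (darker).
Shutter speed: 1/400 → 1/500 → 1/640 → 1/800 — 1 stop faster (darker).
ISO: 200 → 160 → 125 — 2/3 stop dropped (darker).
Net: −2 1/3 −1 −2/3 = −4 stops.

4 stops darker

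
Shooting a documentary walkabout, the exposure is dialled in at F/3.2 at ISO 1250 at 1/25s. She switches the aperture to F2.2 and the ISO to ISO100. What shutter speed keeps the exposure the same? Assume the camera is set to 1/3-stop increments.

Aperture: f/3.2 → f/2.8 → f/2.5 → f/2.2 — 1 stop wider (brighter).
ISO: 1250 → 1000 → 800 → 640 → 500 → 400 → 320 → 250 → 200 → 160 → 125 → 100 — 3 2/3 stops lower (darker).
Net change so far: 2 2/3 stops darker. Offset with the shutter speed: 1/25 → 1/20 → 1/15 → 1/13 → 1/10 → 1/8 → 1/6 → 1/5 → 1/4.

1/4s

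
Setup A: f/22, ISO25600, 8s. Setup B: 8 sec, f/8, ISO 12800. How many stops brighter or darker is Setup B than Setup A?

Aperture: f/22 → f/16 → f/11 → f/8 — 3 stops opened up (brighter).
Shutter speed: unchanged.
ISO: 25600 → 12800 — 1 stop lower (darker).
Net: +3 −1 = +2 stops.

2 stops brighter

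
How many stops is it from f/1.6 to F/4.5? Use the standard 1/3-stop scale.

f/1.6 → f/1.8 → f/2 → f/2.2 → f/2.5 → f/2.8 → f/3.2 → f/3.5 → f/4 → f/4.5 — count the steps: 9 third-stops = 3 stops.

3 stops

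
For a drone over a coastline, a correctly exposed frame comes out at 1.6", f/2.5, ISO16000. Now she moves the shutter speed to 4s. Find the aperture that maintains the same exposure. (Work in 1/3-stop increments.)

Shutter speed: 1.6 → 2 → 2.5 → 3.2 → 4 — 1 1/3 stops longer (brighter).
Need 1 1/3 stops darker from the aperture: f/2.5 → f/2.8 → f/3.2 → f/3.5 → f/4.

f/4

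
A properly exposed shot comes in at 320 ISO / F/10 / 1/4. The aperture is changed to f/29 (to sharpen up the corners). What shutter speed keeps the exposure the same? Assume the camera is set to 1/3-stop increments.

2 s

Aperture: f/10 → f/11 → f/13 → f/14 → f/16 → f/18 → f/20 → f/22 → f/25 → f/29 — 3 stops narrower (darker).
Need 3 stops brighter from the shutter speed: 1/4 → 0.3 → 0.4 → 0.5 → 0.6 → 0.8 → 1 → 1.3 → 1.6 → 2.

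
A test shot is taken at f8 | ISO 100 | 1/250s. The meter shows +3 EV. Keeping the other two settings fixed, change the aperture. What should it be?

Overexposed by 3 stops → need 3 stops darker.
Aperture: f/8 → f/11 → f/16 → f/22.

f/22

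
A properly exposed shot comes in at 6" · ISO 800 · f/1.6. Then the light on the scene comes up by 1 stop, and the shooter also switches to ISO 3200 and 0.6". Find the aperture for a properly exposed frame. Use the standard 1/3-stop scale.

Scene light: 1 stop brighter.
ISO: 800 → 1000 → 1250 → 1600 → 2000 → 2500 → 3200 — 2 stops higher (brighter).
Shutter speed: 6 → 5 → 4 → 3.2 → 2.5 → 2 → 1.6 → 1.3 → 1 → 0.8 → 0.6 — 3 1/3 stops shorter (darker).
Net so far: 1/3 stop darker. Aperture: f/1.6 → f/1.4.

f/1.4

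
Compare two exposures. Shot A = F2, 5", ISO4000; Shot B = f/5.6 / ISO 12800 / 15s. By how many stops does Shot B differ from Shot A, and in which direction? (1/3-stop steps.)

1/3 stop brighter

Aperture: f/2 → f/2.2 → f/2.5 → f/2.8 → f/3.2 → f/3.5 → f/4 → f/4.5 → f/5 → f/5.6 — 3 stops narrower (darker).
Shutter speed: 5 → 6 → 8 → 10 → 13 → 15 — 1 2/3 stops slower (brighter).
ISO: 4000 → 5000 → 6400 → 8000 → 10000 → 12800 — 1 2/3 stops higher (brighter).
Net: −3 +1 2/3 +1 2/3 = +1/3 stops.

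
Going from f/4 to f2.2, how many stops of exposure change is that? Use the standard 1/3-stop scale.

1 2/3 stops

f/4 → f/3.5 → f/3.2 → f/2.8 → f/2.5 → f/2.2 — count the steps: 5 third-stops = 1 2/3 stops.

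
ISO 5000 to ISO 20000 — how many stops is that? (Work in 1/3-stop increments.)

5000 → 6400 → 8000 → 10000 → 12800 → 16000 → 20000 — count the steps: 6 third-stops = 2 stops.

2 stops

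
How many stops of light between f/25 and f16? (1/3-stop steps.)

f/25 → f/22 → f/20 → f/18 → f/16 — count the steps: 4 third-stops = 1 1/3 stops.

1 1/3 stops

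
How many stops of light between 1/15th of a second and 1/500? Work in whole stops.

5 stops

1/15 → 1/30 → 1/60 → 1/125 → 1/250 → 1/500 — count the steps: 5 stops.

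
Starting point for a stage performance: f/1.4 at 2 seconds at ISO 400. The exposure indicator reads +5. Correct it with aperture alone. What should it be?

Overexposed by 5 stops → need 5 stops darker.
Aperture: f/1.4 → f/2 → f/2.8 → f/4 → f/5.6 → f/8.

f/8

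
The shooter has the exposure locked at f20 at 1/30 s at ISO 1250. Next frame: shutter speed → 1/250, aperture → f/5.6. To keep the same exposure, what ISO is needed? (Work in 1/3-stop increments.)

Shutter speed: 1/30 → 1/40 → 1/50 → 1/60 → 1/80 → 1/100 → 1/125 → 1/160 → 1/200 → 1/250 — 3 stops shorter (darker).
Aperture: f/20 → f/18 → f/16 → f/14 → f/13 → f/11 → f/10 → f/9 → f/8 → f/7.1 → f/6.3 → f/5.6 — 3 2/3 stops wider (brighter).
Net change so far: 2/3 stop brighter. Offset with the ISO: 1250 → 1000 → 800.

ISO 800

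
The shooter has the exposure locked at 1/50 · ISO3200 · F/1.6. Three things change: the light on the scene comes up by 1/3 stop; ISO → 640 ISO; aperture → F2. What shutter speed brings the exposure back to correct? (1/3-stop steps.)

Scene light: 1/3 stop brighter.
ISO: 3200 → 2500 → 2000 → 1600 → 1250 → 1000 → 800 → 640 — 2 1/3 stops dropped (darker).
Aperture: f/1.6 → f/1.8 → f/2 — 2/3 stop stopped down (darker).
Net so far: 2 2/3 stops darker. Shutter speed: 1/50 → 1/40 → 1/30 → 1/25 → 1/20 → 1/15 → 1/13 → 1/10 → 1/8.

1/8s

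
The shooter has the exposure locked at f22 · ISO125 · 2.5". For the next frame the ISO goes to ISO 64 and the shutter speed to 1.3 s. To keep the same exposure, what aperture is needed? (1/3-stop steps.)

f/11

ISO: 125 → 100 → 80 → 64 — 1 stop lower (darker).
Shutter speed: 2.5 → 2 → 1.6 → 1.3 — 1 stop faster (darker).
Net change so far: 2 stops darker. Offset with the aperture: f/22 → f/20 → f/18 → f/16 → f/14 → f/13 → f/11.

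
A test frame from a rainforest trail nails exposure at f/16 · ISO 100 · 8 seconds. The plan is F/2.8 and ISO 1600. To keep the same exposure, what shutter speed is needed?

Aperture: f/16 → f/11 → f/8 → f/5.6 → f/4 → f/2.8 — 5 stops wider (brighter).
ISO: 100 → 200 → 400 → 800 → 1600 — 4 stops raised (brighter).
Net change so far: 9 stops brighter. Offset with the shutter speed: 8 → 4 → 2 → 1 → 1/2 → 1/4 → 1/8 → 1/15 → 1/30 → 1/60.

1/60s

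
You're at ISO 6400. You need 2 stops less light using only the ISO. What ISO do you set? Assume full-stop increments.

ISO: 6400 → 3200 → 1600 — 2 stops lower (darker).

ISO 1600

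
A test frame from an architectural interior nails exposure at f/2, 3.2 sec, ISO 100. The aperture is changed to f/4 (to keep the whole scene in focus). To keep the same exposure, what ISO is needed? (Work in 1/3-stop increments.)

Aperture: f/2 → f/2.2 → f/2.5 → f/2.8 → f/3.2 → f/3.5 → f/4 — 2 stops stopped down (darker).
Need 2 stops brighter from the ISO: 100 → 125 → 160 → 200 → 250 → 320 → 400.

ISO 400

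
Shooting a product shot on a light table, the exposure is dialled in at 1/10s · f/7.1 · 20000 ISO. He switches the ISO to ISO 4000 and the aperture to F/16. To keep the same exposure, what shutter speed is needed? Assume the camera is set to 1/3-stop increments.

ISO: 20000 → 16000 → 12800 → 10000 → 8000 → 6400 → 5000 → 4000 — 2 1/3 stops dropped (darker).
Aperture: f/7.1 → f/8 → f/9 → f/10 → f/11 → f/13 → f/14 → f/16 — 2 1/3 stops narrower (darker).
Net change so far: 4 2/3 stops darker. Offset with the shutter speed: 1/10 → 1/8 → 1/6 → 1/5 → 1/4 → 0.3 → 0.4 → 0.5 → 0.6 → 0.8 → 1 → 1.3 → 1.6 → 2 → 2.5.

2.5 s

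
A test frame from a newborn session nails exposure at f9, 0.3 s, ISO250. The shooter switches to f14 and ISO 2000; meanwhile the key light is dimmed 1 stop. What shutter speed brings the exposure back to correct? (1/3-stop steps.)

Scene light: 1 stop darker.
Aperture: f/9 → f/10 → f/11 → f/13 → f/14 — 1 1/3 stops stopped down (darker).
ISO: 250 → 320 → 400 → 500 → 640 → 800 → 1000 → 1250 → 1600 → 2000 — 3 stops raised (brighter).
Net so far: 2/3 stop brighter. Shutter speed: 0.3 → 1/4 → 1/5.

1/5s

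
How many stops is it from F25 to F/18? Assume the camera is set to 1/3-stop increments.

1 stop

f/25 → f/22 → f/20 → f/18 — count the steps: 3 third-stops = 1 stop.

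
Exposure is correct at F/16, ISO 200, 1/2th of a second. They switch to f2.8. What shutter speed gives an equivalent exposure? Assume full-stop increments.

Aperture: f/16 → f/11 → f/8 → f/5.6 → f/4 → f/2.8 — 5 stops opened up (brighter).
Need 5 stops darker from the shutter speed: 1/2 → 1/4 → 1/8 → 1/15 → 1/30 → 1/60.

1/60s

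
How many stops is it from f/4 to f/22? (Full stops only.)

f/4 → f/5.6 → f/8 → f/11 → f/16 → f/22 — count the steps: 5 stops.

5 stops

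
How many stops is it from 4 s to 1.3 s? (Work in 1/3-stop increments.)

4 → 3.2 → 2.5 → 2 → 1.6 → 1.3 — count the steps: 5 third-stops = 1 2/3 stops.

1 2/3 stops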